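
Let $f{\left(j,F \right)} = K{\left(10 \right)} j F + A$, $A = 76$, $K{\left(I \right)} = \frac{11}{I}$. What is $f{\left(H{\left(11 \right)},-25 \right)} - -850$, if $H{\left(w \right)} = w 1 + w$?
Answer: $321$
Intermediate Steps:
$H{\left(w \right)} = 2 w$ ($H{\left(w \right)} = w + w = 2 w$)
$f{\left(j,F \right)} = 76 + \frac{11 F j}{10}$ ($f{\left(j,F \right)} = \frac{11}{10} j F + 76 = 11 \cdot \frac{1}{10} j F + 76 = \frac{11 j}{10} F + 76 = \frac{11 F j}{10} + 76 = 76 + \frac{11 F j}{10}$)
$f{\left(H{\left(11 \right)},-25 \right)} - -850 = \left(76 + \frac{11}{10} \left(-25\right) 2 \cdot 11\right) - -850 = \left(76 + \frac{11}{10} \left(-25\right) 22\right) + 850 = \left(76 - 605\right) + 850 = -529 + 850 = 321$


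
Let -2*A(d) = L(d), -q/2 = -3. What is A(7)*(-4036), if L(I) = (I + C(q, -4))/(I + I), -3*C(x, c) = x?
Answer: 5045/7 ≈ 720.71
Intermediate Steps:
q = 6 (q = -2*(-3) = 6)
C(x, c) = -x/3
L(I) = (-2 + I)/(2*I) (L(I) = (I - ⅓*6)/(I + I) = (I - 2)/((2*I)) = (-2 + I)*(1/(2*I)) = (-2 + I)/(2*I))
A(d) = -(-2 + d)/(4*d)
A(7)*(-4036) = ((¼)*(2 - 1*7)/7)*(-4036) = ((¼)*(⅐)*(2 - 7))*(-4036) = ((¼)*(⅐)*(-5))*(-4036) = -5/28*(-4036) = 5045/7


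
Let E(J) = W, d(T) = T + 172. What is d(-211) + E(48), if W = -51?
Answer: -90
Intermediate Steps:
d(T) = 172 + T
E(J) = -51
d(-211) + E(48) = (172 - 211) - 51 = -39 - 51 = -90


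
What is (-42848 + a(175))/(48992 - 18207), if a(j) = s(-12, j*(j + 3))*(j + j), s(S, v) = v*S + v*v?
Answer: 339482002152/30785 ≈ 1.1028e+7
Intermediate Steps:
s(S, v) = v² + S*v (s(S, v) = S*v + v² = v² + S*v)
a(j) = 2*j²*(-12 + j*(3 + j))*(3 + j) (a(j) = ((j*(j + 3))*(-12 + j*(j + 3)))*(j + j) = ((j*(3 + j))*(-12 + j*(3 + j)))*(2*j) = (j*(-12 + j*(3 + j))*(3 + j))*(2*j) = 2*j²*(-12 + j*(3 + j))*(3 + j))
(-42848 + a(175))/(48992 - 18207) = (-42848 + 2*175²*(-12 + 175*(3 + 175))*(3 + 175))/(48992 - 18207) = (-42848 + 2*30625*(-12 + 175*178)*178)/30785 = (-42848 + 2*30625*(-12 + 31150)*178)*(1/30785) = (-42848 + 2*30625*31138*178)*(1/30785) = (-42848 + 339482045000)*(1/30785) = 339482002152*(1/30785) = 339482002152/30785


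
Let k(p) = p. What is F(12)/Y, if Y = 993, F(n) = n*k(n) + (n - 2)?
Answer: 154/993 ≈ 0.15509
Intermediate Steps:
F(n) = -2 + n + n² (F(n) = n*n + (n - 2) = n² + (-2 + n) = -2 + n + n²)
F(12)/Y = (-2 + 12 + 12²)/993 = (-2 + 12 + 144)*(1/993) = 154*(1/993) = 154/993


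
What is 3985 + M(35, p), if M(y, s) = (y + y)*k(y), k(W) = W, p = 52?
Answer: 6435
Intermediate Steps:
M(y, s) = 2*y² (M(y, s) = (y + y)*y = (2*y)*y = 2*y²)
3985 + M(35, p) = 3985 + 2*35² = 3985 + 2*1225 = 3985 + 2450 = 6435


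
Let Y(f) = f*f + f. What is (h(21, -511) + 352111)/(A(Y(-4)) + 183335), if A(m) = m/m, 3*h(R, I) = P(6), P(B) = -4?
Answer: 1056329/550008 ≈ 1.9206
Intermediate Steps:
h(R, I) = -4/3 (h(R, I) = (1/3)*(-4) = -4/3)
Y(f) = f + f**2 (Y(f) = f**2 + f = f + f**2)
A(m) = 1
(h(21, -511) + 352111)/(A(Y(-4)) + 183335) = (-4/3 + 352111)/(1 + 183335) = (1056329/3)/183336 = (1056329/3)*(1/183336) = 1056329/550008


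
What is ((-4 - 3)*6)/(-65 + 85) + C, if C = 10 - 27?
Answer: -191/10 ≈ -19.100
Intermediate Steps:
C = -17
((-4 - 3)*6)/(-65 + 85) + C = ((-4 - 3)*6)/(-65 + 85) - 17 = -7*6/20 - 17 = -42*1/20 - 17 = -21/10 - 17 = -191/10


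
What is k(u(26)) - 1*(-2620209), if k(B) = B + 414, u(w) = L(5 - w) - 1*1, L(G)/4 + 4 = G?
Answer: 2620522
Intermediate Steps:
L(G) = -16 + 4*G
u(w) = 3 - 4*w (u(w) = (-16 + 4*(5 - w)) - 1*1 = (-16 + (20 - 4*w)) - 1 = (4 - 4*w) - 1 = 3 - 4*w)
k(B) = 414 + B
k(u(26)) - 1*(-2620209) = (414 + (3 - 4*26)) - 1*(-2620209) = (414 + (3 - 104)) + 2620209 = (414 - 101) + 2620209 = 313 + 2620209 = 2620522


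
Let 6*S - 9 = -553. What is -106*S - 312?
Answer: 27896/3 ≈ 9298.7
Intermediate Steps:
S = -272/3 (S = 3/2 + (1/6)*(-553) = 3/2 - 553/6 = -272/3 ≈ -90.667)
-106*S - 312 = -106*(-272/3) - 312 = 28832/3 - 312 = 27896/3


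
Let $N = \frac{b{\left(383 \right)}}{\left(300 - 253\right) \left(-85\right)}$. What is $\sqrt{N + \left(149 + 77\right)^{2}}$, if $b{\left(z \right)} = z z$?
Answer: $\frac{\sqrt{814588214345}}{3995} \approx 225.92$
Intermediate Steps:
$b{\left(z \right)} = z^{2}$
$N = - \frac{146689}{3995}$ ($N = \frac{383^{2}}{\left(300 - 253\right) \left(-85\right)} = \frac{146689}{47 \left(-85\right)} = \frac{146689}{-3995} = 146689 \left(- \frac{1}{3995}\right) = - \frac{146689}{3995} \approx -36.718$)
$\sqrt{N + \left(149 + 77\right)^{2}} = \sqrt{- \frac{146689}{3995} + \left(149 + 77\right)^{2}} = \sqrt{- \frac{146689}{3995} + 226^{2}} = \sqrt{- \frac{146689}{3995} + 51076} = \sqrt{\frac{203901931}{3995}} = \frac{\sqrt{814588214345}}{3995}$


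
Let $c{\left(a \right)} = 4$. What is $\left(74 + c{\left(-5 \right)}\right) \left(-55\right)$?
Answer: $-4290$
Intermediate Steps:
$\left(74 + c{\left(-5 \right)}\right) \left(-55\right) = \left(74 + 4\right) \left(-55\right) = 78 \left(-55\right) = -4290$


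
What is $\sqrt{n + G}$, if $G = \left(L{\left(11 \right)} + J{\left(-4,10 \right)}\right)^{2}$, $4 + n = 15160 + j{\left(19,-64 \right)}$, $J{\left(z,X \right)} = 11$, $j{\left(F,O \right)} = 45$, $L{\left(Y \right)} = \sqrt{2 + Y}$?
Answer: $\sqrt{15335 + 22 \sqrt{13}} \approx 124.15$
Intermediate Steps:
$n = 15201$ ($n = -4 + \left(15160 + 45\right) = -4 + 15205 = 15201$)
$G = \left(11 + \sqrt{13}\right)^{2}$ ($G = \left(\sqrt{2 + 11} + 11\right)^{2} = \left(\sqrt{13} + 11\right)^{2} = \left(11 + \sqrt{13}\right)^{2} \approx 213.32$)
$\sqrt{n + G} = \sqrt{15201 + \left(11 + \sqrt{13}\right)^{2}}$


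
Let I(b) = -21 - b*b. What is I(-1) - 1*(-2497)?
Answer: 2475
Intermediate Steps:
I(b) = -21 - b**2
I(-1) - 1*(-2497) = (-21 - 1*(-1)**2) - 1*(-2497) = (-21 - 1*1) + 2497 = (-21 - 1) + 2497 = -22 + 2497 = 2475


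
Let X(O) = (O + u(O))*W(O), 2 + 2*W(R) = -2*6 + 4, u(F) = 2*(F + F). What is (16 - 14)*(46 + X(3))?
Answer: -58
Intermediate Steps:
u(F) = 4*F (u(F) = 2*(2*F) = 4*F)
W(R) = -5 (W(R) = -1 + (-2*6 + 4)/2 = -1 + (-12 + 4)/2 = -1 + (½)*(-8) = -1 - 4 = -5)
X(O) = -25*O (X(O) = (O + 4*O)*(-5) = (5*O)*(-5) = -25*O)
(16 - 14)*(46 + X(3)) = (16 - 14)*(46 - 25*3) = 2*(46 - 75) = 2*(-29) = -58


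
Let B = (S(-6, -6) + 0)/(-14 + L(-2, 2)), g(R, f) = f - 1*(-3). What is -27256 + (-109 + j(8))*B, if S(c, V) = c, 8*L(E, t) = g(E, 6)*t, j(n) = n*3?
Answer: -1283072/47 ≈ -27299.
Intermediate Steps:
g(R, f) = 3 + f (g(R, f) = f + 3 = 3 + f)
j(n) = 3*n
L(E, t) = 9*t/8 (L(E, t) = ((3 + 6)*t)/8 = (9*t)/8 = 9*t/8)
B = 24/47 (B = (-6 + 0)/(-14 + (9/8)*2) = -6/(-14 + 9/4) = -6/(-47/4) = -6*(-4/47) = 24/47 ≈ 0.51064)
-27256 + (-109 + j(8))*B = -27256 + (-109 + 3*8)*(24/47) = -27256 + (-109 + 24)*(24/47) = -27256 - 85*24/47 = -27256 - 2040/47 = -1283072/47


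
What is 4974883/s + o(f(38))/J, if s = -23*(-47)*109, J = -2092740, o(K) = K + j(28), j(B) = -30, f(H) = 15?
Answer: 694075894457/16439030764 ≈ 42.221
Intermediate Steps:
o(K) = -30 + K (o(K) = K - 30 = -30 + K)
s = 117829 (s = 1081*109 = 117829)
4974883/s + o(f(38))/J = 4974883/117829 + (-30 + 15)/(-2092740) = 4974883*(1/117829) - 15*(-1/2092740) = 4974883/117829 + 1/139516 = 694075894457/16439030764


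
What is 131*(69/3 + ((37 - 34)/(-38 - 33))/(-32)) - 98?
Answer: 6623273/2272 ≈ 2915.2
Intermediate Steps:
131*(69/3 + ((37 - 34)/(-38 - 33))/(-32)) - 98 = 131*(69*(1/3) + (3/(-71))*(-1/32)) - 98 = 131*(23 + (3*(-1/71))*(-1/32)) - 98 = 131*(23 - 3/71*(-1/32)) - 98 = 131*(23 + 3/2272) - 98 = 131*(52259/2272) - 98 = 6845929/2272 - 98 = 6623273/2272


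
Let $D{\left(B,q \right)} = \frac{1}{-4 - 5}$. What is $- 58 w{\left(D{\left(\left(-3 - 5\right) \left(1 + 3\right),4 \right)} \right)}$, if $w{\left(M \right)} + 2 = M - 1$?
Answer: $\frac{1624}{9} \approx 180.44$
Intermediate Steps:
$D{\left(B,q \right)} = - \frac{1}{9}$ ($D{\left(B,q \right)} = \frac{1}{-9} = - \frac{1}{9}$)
$w{\left(M \right)} = -3 + M$ ($w{\left(M \right)} = -2 + \left(M - 1\right) = -2 + \left(-1 + M\right) = -3 + M$)
$- 58 w{\left(D{\left(\left(-3 - 5\right) \left(1 + 3\right),4 \right)} \right)} = - 58 \left(-3 - \frac{1}{9}\right) = \left(-58\right) \left(- \frac{28}{9}\right) = \frac{1624}{9}$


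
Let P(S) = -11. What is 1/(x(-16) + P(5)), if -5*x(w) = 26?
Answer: -5/81 ≈ -0.061728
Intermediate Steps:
x(w) = -26/5 (x(w) = -⅕*26 = -26/5)
1/(x(-16) + P(5)) = 1/(-26/5 - 11) = 1/(-81/5) = -5/81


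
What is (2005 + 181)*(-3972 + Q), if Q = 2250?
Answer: -3764292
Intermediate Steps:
(2005 + 181)*(-3972 + Q) = (2005 + 181)*(-3972 + 2250) = 2186*(-1722) = -3764292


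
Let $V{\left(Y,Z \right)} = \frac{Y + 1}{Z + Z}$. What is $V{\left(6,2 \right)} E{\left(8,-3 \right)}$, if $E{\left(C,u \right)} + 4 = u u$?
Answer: $\frac{35}{4} \approx 8.75$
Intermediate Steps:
$V{\left(Y,Z \right)} = \frac{1 + Y}{2 Z}$
$E{\left(C,u \right)} = -4 + u^{2}$ ($E{\left(C,u \right)} = -4 + u u = -4 + u^{2}$)
$V{\left(6,2 \right)} E{\left(8,-3 \right)} = \frac{1 + 6}{2 \cdot 2} \left(-4 + \left(-3\right)^{2}\right) = \frac{1}{2} \cdot \frac{1}{2} \cdot 7 \left(-4 + 9\right) = \frac{7}{4} \cdot 5 = \frac{35}{4}$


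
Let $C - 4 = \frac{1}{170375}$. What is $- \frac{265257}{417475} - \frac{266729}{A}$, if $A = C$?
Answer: $- \frac{18971895208138882}{284509629975} \approx -66683.0$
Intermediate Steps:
$C = \frac{681501}{170375}$ ($C = 4 + \frac{1}{170375} = \frac{681501}{170375} \approx 4.0$)
$A = \frac{681501}{170375} \approx 4.0$
$- \frac{265257}{417475} - \frac{266729}{A} = - \frac{265257}{417475} - \frac{266729}{\frac{681501}{170375}} = \left(-265257\right) \frac{1}{417475} - \frac{45443953375}{681501} = - \frac{265257}{417475} - \frac{45443953375}{681501} = - \frac{18971895208138882}{284509629975}$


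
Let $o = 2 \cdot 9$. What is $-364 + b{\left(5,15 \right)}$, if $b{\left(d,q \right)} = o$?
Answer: $-346$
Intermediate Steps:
$o = 18$
$b{\left(d,q \right)} = 18$
$-364 + b{\left(5,15 \right)} = -364 + 18 = -346$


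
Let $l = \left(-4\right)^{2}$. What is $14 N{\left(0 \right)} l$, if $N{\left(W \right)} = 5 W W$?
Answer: $0$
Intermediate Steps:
$l = 16$
$N{\left(W \right)} = 5 W^{2}$
$14 N{\left(0 \right)} l = 14 \cdot 5 \cdot 0^{2} \cdot 16 = 14 \cdot 5 \cdot 0 \cdot 16 = 14 \cdot 0 \cdot 16 = 0 \cdot 16 = 0$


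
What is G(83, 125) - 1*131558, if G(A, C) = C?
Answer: -131433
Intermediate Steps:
G(83, 125) - 1*131558 = 125 - 1*131558 = 125 - 131558 = -131433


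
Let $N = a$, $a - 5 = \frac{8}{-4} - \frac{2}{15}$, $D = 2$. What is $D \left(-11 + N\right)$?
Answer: $- \frac{244}{15} \approx -16.267$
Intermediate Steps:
$a = \frac{43}{15}$ ($a = 5 + \left(\frac{8}{-4} - \frac{2}{15}\right) = 5 + \left(8 \left(- \frac{1}{4}\right) - \frac{2}{15}\right) = 5 - \frac{32}{15} = \frac{43}{15} \approx 2.8667$)
$N = \frac{43}{15} \approx 2.8667$
$D \left(-11 + N\right) = 2 \left(-11 + \frac{43}{15}\right) = 2 \left(- \frac{122}{15}\right) = - \frac{244}{15}$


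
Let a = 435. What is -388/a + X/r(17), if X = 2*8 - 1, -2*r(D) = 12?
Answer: -2951/870 ≈ -3.3920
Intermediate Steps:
r(D) = -6 (r(D) = -½*12 = -6)
X = 15 (X = 16 - 1 = 15)
-388/a + X/r(17) = -388/435 + 15/(-6) = -388*1/435 + 15*(-⅙) = -388/435 - 5/2 = -2951/870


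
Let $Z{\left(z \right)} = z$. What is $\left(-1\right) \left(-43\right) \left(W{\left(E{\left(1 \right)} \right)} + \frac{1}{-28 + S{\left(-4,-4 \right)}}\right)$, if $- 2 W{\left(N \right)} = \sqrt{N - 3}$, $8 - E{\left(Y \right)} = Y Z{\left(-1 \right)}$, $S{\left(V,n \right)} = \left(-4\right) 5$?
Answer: $- \frac{43}{48} - \frac{43 \sqrt{6}}{2} \approx -53.56$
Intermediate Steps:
$S{\left(V,n \right)} = -20$
$E{\left(Y \right)} = 8 + Y$ ($E{\left(Y \right)} = 8 - Y \left(-1\right) = 8 - - Y = 8 + Y$)
$W{\left(N \right)} = - \frac{\sqrt{-3 + N}}{2}$ ($W{\left(N \right)} = - \frac{\sqrt{N - 3}}{2} = - \frac{\sqrt{-3 + N}}{2}$)
$\left(-1\right) \left(-43\right) \left(W{\left(E{\left(1 \right)} \right)} + \frac{1}{-28 + S{\left(-4,-4 \right)}}\right) = \left(-1\right) \left(-43\right) \left(- \frac{\sqrt{-3 + \left(8 + 1\right)}}{2} + \frac{1}{-28 - 20}\right) = 43 \left(- \frac{\sqrt{-3 + 9}}{2} + \frac{1}{-48}\right) = 43 \left(- \frac{\sqrt{6}}{2} - \frac{1}{48}\right) = 43 \left(- \frac{1}{48} - \frac{\sqrt{6}}{2}\right) = - \frac{43}{48} - \frac{43 \sqrt{6}}{2}$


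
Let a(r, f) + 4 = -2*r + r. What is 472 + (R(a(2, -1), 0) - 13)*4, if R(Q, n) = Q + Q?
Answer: 372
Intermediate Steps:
a(r, f) = -4 - r (a(r, f) = -4 + (-2*r + r) = -4 - r)
R(Q, n) = 2*Q
472 + (R(a(2, -1), 0) - 13)*4 = 472 + (2*(-4 - 1*2) - 13)*4 = 472 + (2*(-4 - 2) - 13)*4 = 472 + (2*(-6) - 13)*4 = 472 + (-12 - 13)*4 = 472 - 25*4 = 472 - 100 = 372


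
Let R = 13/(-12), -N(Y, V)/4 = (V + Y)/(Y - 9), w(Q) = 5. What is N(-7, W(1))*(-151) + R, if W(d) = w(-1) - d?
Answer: 673/6 ≈ 112.17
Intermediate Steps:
W(d) = 5 - d
N(Y, V) = -4*(V + Y)/(-9 + Y) (N(Y, V) = -4*(V + Y)/(Y - 9) = -4*(V + Y)/(-9 + Y))
R = -13/12 (R = 13*(-1/12) = -13/12 ≈ -1.0833)
N(-7, W(1))*(-151) + R = (4*(-(5 - 1*1) - 1*(-7))/(-9 - 7))*(-151) - 13/12 = (4*(-(5 - 1) + 7)/(-16))*(-151) - 13/12 = (4*(-1/16)*(-1*4 + 7))*(-151) - 13/12 = (4*(-1/16)*(-4 + 7))*(-151) - 13/12 = (4*(-1/16)*3)*(-151) - 13/12 = -3/4*(-151) - 13/12 = 453/4 - 13/12 = 673/6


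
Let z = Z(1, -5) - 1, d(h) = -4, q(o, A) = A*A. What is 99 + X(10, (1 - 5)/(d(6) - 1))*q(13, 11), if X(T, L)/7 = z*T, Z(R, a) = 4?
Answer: 25509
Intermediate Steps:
q(o, A) = A²
z = 3 (z = 4 - 1 = 3)
X(T, L) = 21*T (X(T, L) = 7*(3*T) = 21*T)
99 + X(10, (1 - 5)/(d(6) - 1))*q(13, 11) = 99 + (21*10)*11² = 99 + 210*121 = 99 + 25410 = 25509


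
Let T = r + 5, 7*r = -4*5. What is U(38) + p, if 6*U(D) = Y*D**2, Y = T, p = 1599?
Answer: 14803/7 ≈ 2114.7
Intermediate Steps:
r = -20/7 (r = (-4*5)/7 = (1/7)*(-20) = -20/7 ≈ -2.8571)
T = 15/7 (T = -20/7 + 5 = 15/7 ≈ 2.1429)
Y = 15/7 ≈ 2.1429
U(D) = 5*D**2/14 (U(D) = (15*D**2/7)/6 = 5*D**2/14)
U(38) + p = (5/14)*38**2 + 1599 = (5/14)*1444 + 1599 = 3610/7 + 1599 = 14803/7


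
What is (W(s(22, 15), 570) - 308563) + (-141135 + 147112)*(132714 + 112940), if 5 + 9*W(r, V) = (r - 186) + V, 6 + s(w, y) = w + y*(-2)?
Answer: 13211688920/9 ≈ 1.4680e+9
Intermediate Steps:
s(w, y) = -6 + w - 2*y (s(w, y) = -6 + (w + y*(-2)) = -6 + (w - 2*y) = -6 + w - 2*y)
W(r, V) = -191/9 + V/9 + r/9 (W(r, V) = -5/9 + ((r - 186) + V)/9 = -5/9 + ((-186 + r) + V)/9 = -5/9 + (-186 + V + r)/9 = -5/9 + (-62/3 + V/9 + r/9) = -191/9 + V/9 + r/9)
(W(s(22, 15), 570) - 308563) + (-141135 + 147112)*(132714 + 112940) = ((-191/9 + (1/9)*570 + (-6 + 22 - 2*15)/9) - 308563) + (-141135 + 147112)*(132714 + 112940) = ((-191/9 + 190/3 + (-6 + 22 - 30)/9) - 308563) + 5977*245654 = ((-191/9 + 190/3 + (1/9)*(-14)) - 308563) + 1468273958 = ((-191/9 + 190/3 - 14/9) - 308563) + 1468273958 = (365/9 - 308563) + 1468273958 = -2776702/9 + 1468273958 = 13211688920/9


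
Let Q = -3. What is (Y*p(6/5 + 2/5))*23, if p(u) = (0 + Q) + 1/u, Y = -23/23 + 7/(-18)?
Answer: 10925/144 ≈ 75.868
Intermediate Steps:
Y = -25/18 (Y = -23*1/23 + 7*(-1/18) = -1 - 7/18 = -25/18 ≈ -1.3889)
p(u) = -3 + 1/u (p(u) = (0 - 3) + 1/u = -3 + 1/u)
(Y*p(6/5 + 2/5))*23 = -25*(-3 + 1/(6/5 + 2/5))/18*23 = -25*(-3 + 1/(8/5))/18*23 = -25*(-3 + 5/8)/18*23 = -25/18*(-19/8)*23 = (475/144)*23 = 10925/144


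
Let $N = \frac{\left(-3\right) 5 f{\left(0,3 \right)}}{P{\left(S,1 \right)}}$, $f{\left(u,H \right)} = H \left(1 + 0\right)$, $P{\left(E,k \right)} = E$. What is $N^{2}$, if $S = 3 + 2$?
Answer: $81$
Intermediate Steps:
$S = 5$
$f{\left(u,H \right)} = H$ ($f{\left(u,H \right)} = H 1 = H$)
$N = -9$ ($N = \frac{\left(-3\right) 5 \cdot 3}{5} = \left(-15\right) 3 \cdot \frac{1}{5} = \left(-45\right) \frac{1}{5} = -9$)
$N^{2} = \left(-9\right)^{2} = 81$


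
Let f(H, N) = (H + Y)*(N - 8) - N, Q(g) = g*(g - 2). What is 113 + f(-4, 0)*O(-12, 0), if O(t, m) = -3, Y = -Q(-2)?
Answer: -175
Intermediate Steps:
Q(g) = g*(-2 + g)
Y = -8 (Y = -(-2)*(-2 - 2) = -(-2)*(-4) = -1*8 = -8)
f(H, N) = -N + (-8 + H)*(-8 + N) (f(H, N) = (H - 8)*(N - 8) - N = (-8 + H)*(-8 + N) - N = -N + (-8 + H)*(-8 + N))
113 + f(-4, 0)*O(-12, 0) = 113 + (64 - 9*0 - 8*(-4) - 4*0)*(-3) = 113 + (64 + 0 + 32 + 0)*(-3) = 113 + 96*(-3) = 113 - 288 = -175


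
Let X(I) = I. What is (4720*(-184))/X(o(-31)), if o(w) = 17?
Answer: -868480/17 ≈ -51087.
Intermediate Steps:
(4720*(-184))/X(o(-31)) = (4720*(-184))/17 = -868480*1/17 = -868480/17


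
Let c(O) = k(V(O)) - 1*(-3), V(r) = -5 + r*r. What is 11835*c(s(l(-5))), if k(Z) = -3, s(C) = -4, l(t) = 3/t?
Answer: 0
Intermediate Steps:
V(r) = -5 + r²
c(O) = 0 (c(O) = -3 - 1*(-3) = -3 + 3 = 0)
11835*c(s(l(-5))) = 11835*0 = 0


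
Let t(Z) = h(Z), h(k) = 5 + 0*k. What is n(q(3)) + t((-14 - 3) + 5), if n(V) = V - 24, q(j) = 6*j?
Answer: -1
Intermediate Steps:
h(k) = 5 (h(k) = 5 + 0 = 5)
t(Z) = 5
n(V) = -24 + V
n(q(3)) + t((-14 - 3) + 5) = (-24 + 6*3) + 5 = (-24 + 18) + 5 = -6 + 5 = -1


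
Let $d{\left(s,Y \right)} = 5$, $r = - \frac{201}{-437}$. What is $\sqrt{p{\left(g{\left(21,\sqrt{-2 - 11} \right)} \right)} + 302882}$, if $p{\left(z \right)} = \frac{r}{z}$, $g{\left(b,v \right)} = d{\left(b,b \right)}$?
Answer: $\frac{\sqrt{1446027255635}}{2185} \approx 550.35$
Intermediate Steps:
$r = \frac{201}{437}$ ($r = \left(-201\right) \left(- \frac{1}{437}\right) = \frac{201}{437} \approx 0.45995$)
$g{\left(b,v \right)} = 5$
$p{\left(z \right)} = \frac{201}{437 z}$
$\sqrt{p{\left(g{\left(21,\sqrt{-2 - 11} \right)} \right)} + 302882} = \sqrt{\frac{201}{437 \cdot 5} + 302882} = \sqrt{\frac{201}{437} \cdot \frac{1}{5} + 302882} = \sqrt{\frac{201}{2185} + 302882} = \sqrt{\frac{661797371}{2185}} = \frac{\sqrt{1446027255635}}{2185}$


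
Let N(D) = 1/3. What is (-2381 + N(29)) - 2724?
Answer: -15314/3 ≈ -5104.7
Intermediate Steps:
N(D) = 1/3
(-2381 + N(29)) - 2724 = (-2381 + 1/3) - 2724 = -7142/3 - 2724 = -15314/3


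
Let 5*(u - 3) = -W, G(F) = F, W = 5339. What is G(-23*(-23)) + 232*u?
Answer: -1232523/5 ≈ -2.4650e+5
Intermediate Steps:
u = -5324/5 (u = 3 + (-1*5339)/5 = 3 + (⅕)*(-5339) = 3 - 5339/5 = -5324/5 ≈ -1064.8)
G(-23*(-23)) + 232*u = -23*(-23) + 232*(-5324/5) = 529 - 1235168/5 = -1232523/5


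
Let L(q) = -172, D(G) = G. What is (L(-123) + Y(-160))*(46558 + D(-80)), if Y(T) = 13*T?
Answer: -104668456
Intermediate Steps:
(L(-123) + Y(-160))*(46558 + D(-80)) = (-172 + 13*(-160))*(46558 - 80) = (-172 - 2080)*46478 = -2252*46478 = -104668456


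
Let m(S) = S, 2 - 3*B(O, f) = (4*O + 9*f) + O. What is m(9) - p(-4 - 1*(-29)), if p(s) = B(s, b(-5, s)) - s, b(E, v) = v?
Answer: 150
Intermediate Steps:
B(O, f) = 2/3 - 3*f - 5*O/3 (B(O, f) = 2/3 - ((4*O + 9*f) + O)/3 = 2/3 - (5*O + 9*f)/3 = 2/3 + (-3*f - 5*O/3) = 2/3 - 3*f - 5*O/3)
p(s) = 2/3 - 17*s/3 (p(s) = (2/3 - 3*s - 5*s/3) - s = (2/3 - 14*s/3) - s = 2/3 - 17*s/3)
m(9) - p(-4 - 1*(-29)) = 9 - (2/3 - 17*(-4 - 1*(-29))/3) = 9 - (2/3 - 17*(-4 + 29)/3) = 9 - (2/3 - 17/3*25) = 9 - (2/3 - 425/3) = 9 - 1*(-141) = 9 + 141 = 150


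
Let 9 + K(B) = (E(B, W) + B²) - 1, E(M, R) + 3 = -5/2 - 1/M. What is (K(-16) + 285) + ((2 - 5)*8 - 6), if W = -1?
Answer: 7929/16 ≈ 495.56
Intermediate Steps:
E(M, R) = -11/2 - 1/M (E(M, R) = -3 + (-5/2 - 1/M) = -11/2 - 1/M)
K(B) = -31/2 + B² - 1/B (K(B) = -9 + (((-11/2 - 1/B) + B²) - 1) = -9 + ((-11/2 + B² - 1/B) - 1) = -9 + (-13/2 + B² - 1/B) = -31/2 + B² - 1/B)
(K(-16) + 285) + ((2 - 5)*8 - 6) = ((-31/2 + (-16)² - 1/(-16)) + 285) + ((2 - 5)*8 - 6) = ((-31/2 + 256 - 1*(-1/16)) + 285) + (-3*8 - 6) = ((-31/2 + 256 + 1/16) + 285) + (-24 - 6) = (3849/16 + 285) - 30 = 8409/16 - 30 = 7929/16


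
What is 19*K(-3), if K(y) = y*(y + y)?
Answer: 342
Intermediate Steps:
K(y) = 2*y² (K(y) = y*(2*y) = 2*y²)
19*K(-3) = 19*(2*(-3)²) = 19*(2*9) = 19*18 = 342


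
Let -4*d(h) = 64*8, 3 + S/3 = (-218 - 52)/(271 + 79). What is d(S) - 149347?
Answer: -149475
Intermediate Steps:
S = -396/35 (S = -9 + 3*((-218 - 52)/(271 + 79)) = -9 + 3*(-270/350) = -9 + 3*(-270*1/350) = -9 + 3*(-27/35) = -9 - 81/35 = -396/35 ≈ -11.314)
d(h) = -128 (d(h) = -16*8 = -1/4*512 = -128)
d(S) - 149347 = -128 - 149347 = -149475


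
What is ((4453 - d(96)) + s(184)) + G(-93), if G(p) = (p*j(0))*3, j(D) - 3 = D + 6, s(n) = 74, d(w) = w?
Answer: 1920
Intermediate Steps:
j(D) = 9 + D (j(D) = 3 + (D + 6) = 3 + (6 + D) = 9 + D)
G(p) = 27*p (G(p) = (p*(9 + 0))*3 = (p*9)*3 = (9*p)*3 = 27*p)
((4453 - d(96)) + s(184)) + G(-93) = ((4453 - 1*96) + 74) + 27*(-93) = ((4453 - 96) + 74) - 2511 = (4357 + 74) - 2511 = 4431 - 2511 = 1920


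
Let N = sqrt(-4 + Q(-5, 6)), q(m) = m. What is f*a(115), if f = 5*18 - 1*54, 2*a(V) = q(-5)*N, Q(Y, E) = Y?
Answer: -270*I ≈ -270.0*I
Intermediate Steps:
N = 3*I (N = sqrt(-4 - 5) = sqrt(-9) = 3*I ≈ 3.0*I)
a(V) = -15*I/2 (a(V) = (-15*I)/2 = -15*I/2)
f = 36 (f = 90 - 54 = 36)
f*a(115) = 36*(-15*I/2) = -270*I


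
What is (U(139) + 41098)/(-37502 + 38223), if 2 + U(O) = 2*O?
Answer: 41374/721 ≈ 57.384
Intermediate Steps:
U(O) = -2 + 2*O
(U(139) + 41098)/(-37502 + 38223) = ((-2 + 2*139) + 41098)/(-37502 + 38223) = ((-2 + 278) + 41098)/721 = (276 + 41098)*(1/721) = 41374*(1/721) = 41374/721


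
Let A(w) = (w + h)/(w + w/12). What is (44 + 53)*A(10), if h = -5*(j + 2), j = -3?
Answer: 1746/13 ≈ 134.31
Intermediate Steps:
h = 5 (h = -5*(-3 + 2) = -5*(-1) = 5)
A(w) = 12*(5 + w)/(13*w) (A(w) = (w + 5)/(w + w/12) = (5 + w)/(w + w*(1/12)) = (5 + w)/(w + w/12) = (5 + w)/((13*w/12)) = (5 + w)*(12/(13*w)) = 12*(5 + w)/(13*w))
(44 + 53)*A(10) = (44 + 53)*((12/13)*(5 + 10)/10) = 97*((12/13)*(⅒)*15) = 97*(18/13) = 1746/13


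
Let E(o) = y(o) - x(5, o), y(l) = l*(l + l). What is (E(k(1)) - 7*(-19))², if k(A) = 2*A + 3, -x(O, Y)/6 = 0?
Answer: 33489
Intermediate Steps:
x(O, Y) = 0 (x(O, Y) = -6*0 = 0)
k(A) = 3 + 2*A
y(l) = 2*l² (y(l) = l*(2*l) = 2*l²)
E(o) = 2*o² (E(o) = 2*o² - 1*0 = 2*o² + 0 = 2*o²)
(E(k(1)) - 7*(-19))² = (2*(3 + 2*1)² - 7*(-19))² = (2*(3 + 2)² + 133)² = (2*5² + 133)² = (2*25 + 133)² = (50 + 133)² = 183² = 33489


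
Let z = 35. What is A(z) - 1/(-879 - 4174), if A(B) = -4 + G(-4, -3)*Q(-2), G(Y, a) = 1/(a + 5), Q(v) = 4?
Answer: -10105/5053 ≈ -1.9998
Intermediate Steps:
G(Y, a) = 1/(5 + a)
A(B) = -2 (A(B) = -4 + 4/(5 - 3) = -4 + 4/2 = -4 + (1/2)*4 = -4 + 2 = -2)
A(z) - 1/(-879 - 4174) = -2 - 1/(-879 - 4174) = -2 - 1/(-5053) = -2 - 1*(-1/5053) = -2 + 1/5053 = -10105/5053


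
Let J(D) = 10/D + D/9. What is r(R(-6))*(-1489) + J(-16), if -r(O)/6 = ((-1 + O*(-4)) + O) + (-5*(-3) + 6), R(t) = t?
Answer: 24443251/72 ≈ 3.3949e+5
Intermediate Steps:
J(D) = 10/D + D/9 (J(D) = 10/D + D*(⅑) = 10/D + D/9)
r(O) = -120 + 18*O (r(O) = -6*(((-1 + O*(-4)) + O) + (-5*(-3) + 6)) = -6*(((-1 - 4*O) + O) + (15 + 6)) = -6*((-1 - 3*O) + 21) = -6*(20 - 3*O) = -120 + 18*O)
r(R(-6))*(-1489) + J(-16) = (-120 + 18*(-6))*(-1489) + (10/(-16) + (⅑)*(-16)) = (-120 - 108)*(-1489) + (10*(-1/16) - 16/9) = -228*(-1489) + (-5/8 - 16/9) = 339492 - 173/72 = 24443251/72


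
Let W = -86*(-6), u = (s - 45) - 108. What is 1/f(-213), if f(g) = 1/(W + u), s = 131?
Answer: 494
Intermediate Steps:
u = -22 (u = (131 - 45) - 108 = 86 - 108 = -22)
W = 516
f(g) = 1/494 (f(g) = 1/(516 - 22) = 1/494)
1/f(-213) = 1/(1/494) = 494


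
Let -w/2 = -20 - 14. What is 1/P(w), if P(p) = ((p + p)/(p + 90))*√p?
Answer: 79*√17/2312 ≈ 0.14088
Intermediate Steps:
w = 68 (w = -2*(-20 - 14) = -2*(-34) = 68)
P(p) = 2*p^(3/2)/(90 + p) (P(p) = ((2*p)/(90 + p))*√p = (2*p/(90 + p))*√p = 2*p^(3/2)/(90 + p))
1/P(w) = 1/(2*68^(3/2)/(90 + 68)) = 1/(2*(136*√17)/158) = 1/(2*(136*√17)*(1/158)) = 1/(136*√17/79) = 79*√17/2312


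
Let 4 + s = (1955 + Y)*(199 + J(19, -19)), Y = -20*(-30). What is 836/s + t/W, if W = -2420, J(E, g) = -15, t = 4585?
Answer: -107672937/56884036 ≈ -1.8928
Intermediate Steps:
Y = 600
s = 470116 (s = -4 + (1955 + 600)*(199 - 15) = -4 + 2555*184 = -4 + 470120 = 470116)
836/s + t/W = 836/470116 + 4585/(-2420) = 836*(1/470116) + 4585*(-1/2420) = 209/117529 - 917/484 = -107672937/56884036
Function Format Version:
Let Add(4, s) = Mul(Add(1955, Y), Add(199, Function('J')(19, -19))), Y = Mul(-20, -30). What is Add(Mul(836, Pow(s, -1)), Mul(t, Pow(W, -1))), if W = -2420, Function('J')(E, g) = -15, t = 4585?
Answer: Rational(-107672937, 56884036) ≈ -1.8928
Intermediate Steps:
Y = 600
s = 470116 (s = Add(-4, Mul(Add(1955, 600), Add(199, -15))) = Add(-4, Mul(2555, 184)) = Add(-4, 470120) = 470116)
Add(Mul(836, Pow(s, -1)), Mul(t, Pow(W, -1))) = Add(Mul(836, Pow(470116, -1)), Mul(4585, Pow(-2420, -1))) = Add(Mul(836, Rational(1, 470116)), Mul(4585, Rational(-1, 2420))) = Add(Rational(209, 117529), Rational(-917, 484)) = Rational(-107672937, 56884036)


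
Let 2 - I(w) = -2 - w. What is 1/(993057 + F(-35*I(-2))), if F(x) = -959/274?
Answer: 2/1986107 ≈ 1.0070e-6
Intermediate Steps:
I(w) = 4 + w (I(w) = 2 - (-2 - w) = 2 + (2 + w) = 4 + w)
F(x) = -7/2 (F(x) = -959*1/274 = -7/2)
1/(993057 + F(-35*I(-2))) = 1/(993057 - 7/2) = 1/(1986107/2) = 2/1986107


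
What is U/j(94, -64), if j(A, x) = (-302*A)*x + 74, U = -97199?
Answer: -97199/1816906 ≈ -0.053497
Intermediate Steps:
j(A, x) = 74 - 302*A*x (j(A, x) = -302*A*x + 74 = 74 - 302*A*x)
U/j(94, -64) = -97199/(74 - 302*94*(-64)) = -97199/(74 + 1816832) = -97199/1816906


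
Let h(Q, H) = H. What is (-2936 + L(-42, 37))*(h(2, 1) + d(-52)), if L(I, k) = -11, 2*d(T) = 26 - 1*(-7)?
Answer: -103145/2 ≈ -51573.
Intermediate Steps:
d(T) = 33/2 (d(T) = (26 - 1*(-7))/2 = (26 + 7)/2 = (½)*33 = 33/2)
(-2936 + L(-42, 37))*(h(2, 1) + d(-52)) = (-2936 - 11)*(1 + 33/2) = -2947*35/2 = -103145/2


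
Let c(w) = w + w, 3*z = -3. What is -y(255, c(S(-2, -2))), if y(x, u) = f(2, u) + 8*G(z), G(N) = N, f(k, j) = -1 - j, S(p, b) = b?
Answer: 5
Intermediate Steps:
z = -1 (z = (⅓)*(-3) = -1)
c(w) = 2*w
y(x, u) = -9 - u (y(x, u) = (-1 - u) + 8*(-1) = (-1 - u) - 8 = -9 - u)
-y(255, c(S(-2, -2))) = -(-9 - 2*(-2)) = -(-9 - 1*(-4)) = -(-9 + 4) = -1*(-5) = 5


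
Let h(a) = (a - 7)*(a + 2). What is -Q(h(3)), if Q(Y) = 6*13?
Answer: -78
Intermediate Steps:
h(a) = (-7 + a)*(2 + a)
Q(Y) = 78
-Q(h(3)) = -1*78 = -78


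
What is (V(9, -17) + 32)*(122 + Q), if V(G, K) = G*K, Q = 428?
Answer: -66550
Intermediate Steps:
(V(9, -17) + 32)*(122 + Q) = (9*(-17) + 32)*(122 + 428) = (-153 + 32)*550 = -121*550 = -66550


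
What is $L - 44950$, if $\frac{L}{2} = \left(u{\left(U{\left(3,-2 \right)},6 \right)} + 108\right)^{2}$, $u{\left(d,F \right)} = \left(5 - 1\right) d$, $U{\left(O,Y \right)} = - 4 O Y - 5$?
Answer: $22762$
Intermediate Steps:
$U{\left(O,Y \right)} = -5 - 4 O Y$ ($U{\left(O,Y \right)} = - 4 O Y - 5 = -5 - 4 O Y$)
$u{\left(d,F \right)} = 4 d$
$L = 67712$ ($L = 2 \left(4 \left(-5 - 12 \left(-2\right)\right) + 108\right)^{2} = 2 \left(4 \left(-5 + 24\right) + 108\right)^{2} = 2 \left(4 \cdot 19 + 108\right)^{2} = 2 \left(76 + 108\right)^{2} = 2 \cdot 184^{2} = 2 \cdot 33856 = 67712$)
$L - 44950 = 67712 - 44950 = 22762$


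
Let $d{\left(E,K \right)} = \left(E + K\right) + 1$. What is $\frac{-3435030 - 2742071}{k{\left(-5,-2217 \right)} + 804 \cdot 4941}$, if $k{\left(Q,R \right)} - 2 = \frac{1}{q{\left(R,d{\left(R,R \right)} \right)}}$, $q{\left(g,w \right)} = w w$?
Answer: $- \frac{121389232353389}{78066837050775} \approx -1.5549$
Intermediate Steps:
$d{\left(E,K \right)} = 1 + E + K$
$q{\left(g,w \right)} = w^{2}$
$k{\left(Q,R \right)} = 2 + \frac{1}{\left(1 + 2 R\right)^{2}}$ ($k{\left(Q,R \right)} = 2 + \frac{1}{\left(1 + R + R\right)^{2}} = 2 + \frac{1}{\left(1 + 2 R\right)^{2}}$)
$\frac{-3435030 - 2742071}{k{\left(-5,-2217 \right)} + 804 \cdot 4941} = \frac{-3435030 - 2742071}{\left(2 + \frac{1}{\left(1 + 2 \left(-2217\right)\right)^{2}}\right) + 804 \cdot 4941} = - \frac{6177101}{\left(2 + \frac{1}{\left(1 - 4434\right)^{2}}\right) + 3972564} = - \frac{6177101}{\left(2 + \frac{1}{19651489}\right) + 3972564} = - \frac{6177101}{\frac{39302979}{19651489} + 3972564} = - \frac{6177101}{\frac{78066837050775}{19651489}} = \left(-6177101\right) \frac{19651489}{78066837050775} = - \frac{121389232353389}{78066837050775}$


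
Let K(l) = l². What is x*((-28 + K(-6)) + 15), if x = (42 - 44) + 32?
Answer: 690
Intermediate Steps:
x = 30 (x = -2 + 32 = 30)
x*((-28 + K(-6)) + 15) = 30*((-28 + (-6)²) + 15) = 30*((-28 + 36) + 15) = 30*(8 + 15) = 30*23 = 690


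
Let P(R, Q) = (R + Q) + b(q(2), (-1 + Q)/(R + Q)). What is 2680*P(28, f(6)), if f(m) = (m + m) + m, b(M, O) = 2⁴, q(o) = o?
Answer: 166160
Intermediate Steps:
b(M, O) = 16
f(m) = 3*m (f(m) = 2*m + m = 3*m)
P(R, Q) = 16 + Q + R (P(R, Q) = (R + Q) + 16 = (Q + R) + 16 = 16 + Q + R)
2680*P(28, f(6)) = 2680*(16 + 3*6 + 28) = 2680*(16 + 18 + 28) = 2680*62 = 166160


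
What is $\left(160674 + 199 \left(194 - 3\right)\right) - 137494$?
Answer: $61189$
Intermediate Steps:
$\left(160674 + 199 \left(194 - 3\right)\right) - 137494 = \left(160674 + 199 \cdot 191\right) - 137494 = \left(160674 + 38009\right) - 137494 = 198683 - 137494 = 61189$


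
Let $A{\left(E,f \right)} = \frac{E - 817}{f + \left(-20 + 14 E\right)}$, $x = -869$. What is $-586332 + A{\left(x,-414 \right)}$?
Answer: $- \frac{1231296919}{2100} \approx -5.8633 \cdot 10^{5}$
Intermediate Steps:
$A{\left(E,f \right)} = \frac{-817 + E}{-20 + f + 14 E}$
$-586332 + A{\left(x,-414 \right)} = -586332 + \frac{-817 - 869}{-20 - 414 + 14 \left(-869\right)} = -586332 + \frac{1}{-20 - 414 - 12166} \left(-1686\right) = -586332 + \frac{1}{-12600} \left(-1686\right) = -586332 - - \frac{281}{2100} = -586332 + \frac{281}{2100} = - \frac{1231296919}{2100}$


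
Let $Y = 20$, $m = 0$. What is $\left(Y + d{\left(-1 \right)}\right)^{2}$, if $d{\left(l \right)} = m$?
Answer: $400$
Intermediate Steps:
$d{\left(l \right)} = 0$
$\left(Y + d{\left(-1 \right)}\right)^{2} = \left(20 + 0\right)^{2} = 20^{2} = 400$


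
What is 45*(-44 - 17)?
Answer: -2745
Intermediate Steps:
45*(-44 - 17) = 45*(-61) = -2745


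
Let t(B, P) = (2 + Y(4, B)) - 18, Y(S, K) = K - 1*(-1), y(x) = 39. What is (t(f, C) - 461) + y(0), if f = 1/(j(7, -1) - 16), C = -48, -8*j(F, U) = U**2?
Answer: -56381/129 ≈ -437.06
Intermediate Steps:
j(F, U) = -U**2/8
Y(S, K) = 1 + K (Y(S, K) = K + 1 = 1 + K)
f = -8/129 (f = 1/(-1/8*(-1)**2 - 16) = 1/(-1/8*1 - 16) = 1/(-1/8 - 16) = 1/(-129/8) = -8/129 ≈ -0.062016)
t(B, P) = -15 + B (t(B, P) = (2 + (1 + B)) - 18 = (3 + B) - 18 = -15 + B)
(t(f, C) - 461) + y(0) = ((-15 - 8/129) - 461) + 39 = (-1943/129 - 461) + 39 = -61412/129 + 39 = -56381/129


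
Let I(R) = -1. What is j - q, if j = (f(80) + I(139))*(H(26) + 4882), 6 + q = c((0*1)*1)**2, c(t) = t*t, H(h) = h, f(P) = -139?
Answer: -687114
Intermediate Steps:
c(t) = t**2
q = -6 (q = -6 + (((0*1)*1)**2)**2 = -6 + ((0*1)**2)**2 = -6 + (0**2)**2 = -6 + 0**2 = -6 + 0 = -6)
j = -687120 (j = (-139 - 1)*(26 + 4882) = -140*4908 = -687120)
j - q = -687120 - 1*(-6) = -687120 + 6 = -687114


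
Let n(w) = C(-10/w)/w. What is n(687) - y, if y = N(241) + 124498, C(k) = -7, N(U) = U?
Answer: -85695700/687 ≈ -1.2474e+5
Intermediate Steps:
y = 124739 (y = 241 + 124498 = 124739)
n(w) = -7/w
n(687) - y = -7/687 - 1*124739 = -7*1/687 - 124739 = -7/687 - 124739 = -85695700/687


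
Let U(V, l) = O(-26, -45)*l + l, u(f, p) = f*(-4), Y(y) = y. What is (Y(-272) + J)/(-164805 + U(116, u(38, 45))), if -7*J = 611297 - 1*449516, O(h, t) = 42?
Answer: 163685/1199387 ≈ 0.13647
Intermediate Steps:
u(f, p) = -4*f
U(V, l) = 43*l (U(V, l) = 42*l + l = 43*l)
J = -161781/7 (J = -(611297 - 1*449516)/7 = -(611297 - 449516)/7 = -1/7*161781 = -161781/7 ≈ -23112.)
(Y(-272) + J)/(-164805 + U(116, u(38, 45))) = (-272 - 161781/7)/(-164805 + 43*(-4*38)) = -163685/(7*(-164805 + 43*(-152))) = -163685/(7*(-164805 - 6536)) = -163685/7/(-171341) = -163685/7*(-1/171341) = 163685/1199387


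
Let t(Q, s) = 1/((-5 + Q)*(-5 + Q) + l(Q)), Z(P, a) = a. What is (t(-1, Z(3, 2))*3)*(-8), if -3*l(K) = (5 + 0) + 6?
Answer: -72/97 ≈ -0.74227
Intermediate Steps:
l(K) = -11/3 (l(K) = -((5 + 0) + 6)/3 = -(5 + 6)/3 = -⅓*11 = -11/3)
t(Q, s) = 1/(-11/3 + (-5 + Q)²) (t(Q, s) = 1/((-5 + Q)*(-5 + Q) - 11/3) = 1/((-5 + Q)² - 11/3) = 1/(-11/3 + (-5 + Q)²))
(t(-1, Z(3, 2))*3)*(-8) = ((3/(-11 + 3*(-5 - 1)²))*3)*(-8) = ((3/(-11 + 3*(-6)²))*3)*(-8) = ((3/(-11 + 3*36))*3)*(-8) = ((3/(-11 + 108))*3)*(-8) = ((3/97)*3)*(-8) = (9/97)*(-8) = -72/97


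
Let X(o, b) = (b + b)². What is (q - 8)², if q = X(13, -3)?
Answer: 784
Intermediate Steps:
X(o, b) = 4*b² (X(o, b) = (2*b)² = 4*b²)
q = 36 (q = 4*(-3)² = 4*9 = 36)
(q - 8)² = (36 - 8)² = 28² = 784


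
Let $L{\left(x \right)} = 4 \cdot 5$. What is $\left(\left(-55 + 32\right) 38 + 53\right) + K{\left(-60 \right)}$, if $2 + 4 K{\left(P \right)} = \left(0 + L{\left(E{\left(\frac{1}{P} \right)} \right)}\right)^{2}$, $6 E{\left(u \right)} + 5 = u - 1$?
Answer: $- \frac{1443}{2} \approx -721.5$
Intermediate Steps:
$E{\left(u \right)} = -1 + \frac{u}{6}$ ($E{\left(u \right)} = - \frac{5}{6} + \frac{u - 1}{6} = - \frac{5}{6} + \frac{-1 + u}{6} = - \frac{5}{6} + \left(- \frac{1}{6} + \frac{u}{6}\right) = -1 + \frac{u}{6}$)
$L{\left(x \right)} = 20$
$K{\left(P \right)} = \frac{199}{2}$ ($K{\left(P \right)} = - \frac{1}{2} + \frac{\left(0 + 20\right)^{2}}{4} = - \frac{1}{2} + \frac{20^{2}}{4} = - \frac{1}{2} + \frac{1}{4} \cdot 400 = - \frac{1}{2} + 100 = \frac{199}{2}$)
$\left(\left(-55 + 32\right) 38 + 53\right) + K{\left(-60 \right)} = \left(\left(-55 + 32\right) 38 + 53\right) + \frac{199}{2} = \left(\left(-23\right) 38 + 53\right) + \frac{199}{2} = \left(-874 + 53\right) + \frac{199}{2} = -821 + \frac{199}{2} = - \frac{1443}{2}$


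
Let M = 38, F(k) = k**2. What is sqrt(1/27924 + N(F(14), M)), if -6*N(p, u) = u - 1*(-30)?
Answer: I*sqrt(2209284051)/13962 ≈ 3.3665*I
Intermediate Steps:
N(p, u) = -5 - u/6 (N(p, u) = -(u - 1*(-30))/6 = -(u + 30)/6 = -(30 + u)/6 = -5 - u/6)
sqrt(1/27924 + N(F(14), M)) = sqrt(1/27924 + (-5 - 1/6*38)) = sqrt(1/27924 + (-5 - 19/3)) = sqrt(1/27924 - 34/3) = sqrt(-316471/27924) = I*sqrt(2209284051)/13962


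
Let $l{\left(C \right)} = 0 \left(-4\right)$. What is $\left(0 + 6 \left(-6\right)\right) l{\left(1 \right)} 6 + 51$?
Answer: $51$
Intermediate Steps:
$l{\left(C \right)} = 0$
$\left(0 + 6 \left(-6\right)\right) l{\left(1 \right)} 6 + 51 = \left(0 + 6 \left(-6\right)\right) 0 \cdot 6 + 51 = \left(0 - 36\right) 0 + 51 = \left(-36\right) 0 + 51 = 0 + 51 = 51$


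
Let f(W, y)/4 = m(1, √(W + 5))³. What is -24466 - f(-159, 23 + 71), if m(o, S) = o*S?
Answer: -24466 + 616*I*√154 ≈ -24466.0 + 7644.4*I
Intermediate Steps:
m(o, S) = S*o
f(W, y) = 4*(5 + W)^(3/2) (f(W, y) = 4*(√(W + 5)*1)³ = 4*(√(5 + W)*1)³ = 4*(√(5 + W))³ = 4*(5 + W)^(3/2))
-24466 - f(-159, 23 + 71) = -24466 - 4*(5 - 159)^(3/2) = -24466 - 4*(-154)^(3/2) = -24466 - 4*(-154*I*√154) = -24466 - (-616)*I*√154 = -24466 + 616*I*√154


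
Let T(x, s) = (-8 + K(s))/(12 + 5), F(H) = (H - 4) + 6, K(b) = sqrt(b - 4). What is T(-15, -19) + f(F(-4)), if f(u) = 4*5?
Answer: 332/17 + I*sqrt(23)/17 ≈ 19.529 + 0.28211*I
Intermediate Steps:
K(b) = sqrt(-4 + b)
F(H) = 2 + H (F(H) = (-4 + H) + 6 = 2 + H)
T(x, s) = -8/17 + sqrt(-4 + s)/17 (T(x, s) = (-8 + sqrt(-4 + s))/(12 + 5) = (-8 + sqrt(-4 + s))/17 = (-8 + sqrt(-4 + s))*(1/17) = -8/17 + sqrt(-4 + s)/17)
f(u) = 20
T(-15, -19) + f(F(-4)) = (-8/17 + sqrt(-4 - 19)/17) + 20 = (-8/17 + sqrt(-23)/17) + 20 = (-8/17 + (I*sqrt(23))/17) + 20 = (-8/17 + I*sqrt(23)/17) + 20 = 332/17 + I*sqrt(23)/17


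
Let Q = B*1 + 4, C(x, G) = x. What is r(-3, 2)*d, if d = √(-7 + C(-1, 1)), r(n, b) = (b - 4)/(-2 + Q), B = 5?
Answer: -4*I*√2/7 ≈ -0.80812*I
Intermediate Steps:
Q = 9 (Q = 5*1 + 4 = 5 + 4 = 9)
r(n, b) = -4/7 + b/7 (r(n, b) = (b - 4)/(-2 + 9) = (-4 + b)/7 = (-4 + b)*(⅐) = -4/7 + b/7)
d = 2*I*√2 (d = √(-7 - 1) = √(-8) = 2*I*√2 ≈ 2.8284*I)
r(-3, 2)*d = (-4/7 + (⅐)*2)*(2*I*√2) = (-4/7 + 2/7)*(2*I*√2) = -4*I*√2/7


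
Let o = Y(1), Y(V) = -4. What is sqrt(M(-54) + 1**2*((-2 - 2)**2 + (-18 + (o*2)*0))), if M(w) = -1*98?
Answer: 10*I ≈ 10.0*I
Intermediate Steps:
M(w) = -98
o = -4
sqrt(M(-54) + 1**2*((-2 - 2)**2 + (-18 + (o*2)*0))) = sqrt(-98 + 1**2*((-2 - 2)**2 + (-18 - 4*2*0))) = sqrt(-98 + 1*((-4)**2 + (-18 - 8*0))) = sqrt(-98 + 1*(16 + (-18 + 0))) = sqrt(-98 + 1*(16 - 18)) = sqrt(-98 + 1*(-2)) = sqrt(-98 - 2) = sqrt(-100) = 10*I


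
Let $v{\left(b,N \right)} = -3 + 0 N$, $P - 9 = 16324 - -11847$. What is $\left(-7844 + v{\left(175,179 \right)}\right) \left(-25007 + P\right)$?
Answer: $-24898531$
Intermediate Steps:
$P = 28180$ ($P = 9 + \left(16324 - -11847\right) = 9 + \left(16324 + 11847\right) = 9 + 28171 = 28180$)
$v{\left(b,N \right)} = -3$ ($v{\left(b,N \right)} = -3 + 0 = -3$)
$\left(-7844 + v{\left(175,179 \right)}\right) \left(-25007 + P\right) = \left(-7844 - 3\right) \left(-25007 + 28180\right) = \left(-7847\right) 3173 = -24898531$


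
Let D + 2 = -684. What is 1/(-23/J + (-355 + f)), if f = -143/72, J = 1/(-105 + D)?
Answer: 72/1284193 ≈ 5.6066e-5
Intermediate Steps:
D = -686 (D = -2 - 684 = -686)
J = -1/791 (J = 1/(-105 - 686) = 1/(-791) = -1/791 ≈ -0.0012642)
f = -143/72 (f = -143*1/72 = -143/72 ≈ -1.9861)
1/(-23/J + (-355 + f)) = 1/(-23/(-1/791) + (-355 - 143/72)) = 1/(-23*(-791) - 25703/72) = 1/(18193 - 25703/72) = 1/(1284193/72) = 72/1284193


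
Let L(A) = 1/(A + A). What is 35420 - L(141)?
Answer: 9988439/282 ≈ 35420.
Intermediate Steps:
L(A) = 1/(2*A)
35420 - L(141) = 35420 - 1/(2*141) = 35420 - 1*1/282 = 35420 - 1/282 = 9988439/282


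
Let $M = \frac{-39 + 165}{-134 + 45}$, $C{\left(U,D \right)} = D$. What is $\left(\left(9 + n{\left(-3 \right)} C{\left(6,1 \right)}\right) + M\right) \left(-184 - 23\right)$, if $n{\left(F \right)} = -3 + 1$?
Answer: $- \frac{102879}{89} \approx -1155.9$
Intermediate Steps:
$M = - \frac{126}{89}$ ($M = \frac{126}{-89} = 126 \left(- \frac{1}{89}\right) = - \frac{126}{89} \approx -1.4157$)
$n{\left(F \right)} = -2$
$\left(\left(9 + n{\left(-3 \right)} C{\left(6,1 \right)}\right) + M\right) \left(-184 - 23\right) = \left(\left(9 - 2\right) - \frac{126}{89}\right) \left(-184 - 23\right) = \left(\left(9 - 2\right) - \frac{126}{89}\right) \left(-207\right) = \left(7 - \frac{126}{89}\right) \left(-207\right) = \frac{497}{89} \left(-207\right) = - \frac{102879}{89}$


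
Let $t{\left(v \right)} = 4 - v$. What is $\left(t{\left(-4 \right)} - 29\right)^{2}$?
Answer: $441$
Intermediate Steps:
$\left(t{\left(-4 \right)} - 29\right)^{2} = \left(\left(4 - -4\right) - 29\right)^{2} = \left(\left(4 + 4\right) - 29\right)^{2} = \left(8 - 29\right)^{2} = \left(-21\right)^{2} = 441$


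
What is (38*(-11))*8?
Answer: -3344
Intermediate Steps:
(38*(-11))*8 = -418*8 = -3344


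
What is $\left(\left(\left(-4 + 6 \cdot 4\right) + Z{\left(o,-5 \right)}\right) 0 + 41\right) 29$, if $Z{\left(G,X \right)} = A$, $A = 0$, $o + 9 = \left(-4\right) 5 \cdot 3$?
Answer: $1189$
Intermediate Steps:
$o = -69$ ($o = -9 + \left(-4\right) 5 \cdot 3 = -9 - 60 = -69$)
$Z{\left(G,X \right)} = 0$
$\left(\left(\left(-4 + 6 \cdot 4\right) + Z{\left(o,-5 \right)}\right) 0 + 41\right) 29 = \left(\left(\left(-4 + 6 \cdot 4\right) + 0\right) 0 + 41\right) 29 = \left(\left(\left(-4 + 24\right) + 0\right) 0 + 41\right) 29 = \left(\left(20 + 0\right) 0 + 41\right) 29 = \left(20 \cdot 0 + 41\right) 29 = \left(0 + 41\right) 29 = 41 \cdot 29 = 1189$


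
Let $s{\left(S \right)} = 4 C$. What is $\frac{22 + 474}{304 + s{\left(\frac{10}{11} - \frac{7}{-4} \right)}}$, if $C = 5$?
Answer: $\frac{124}{81} \approx 1.5309$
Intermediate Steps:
$s{\left(S \right)} = 20$ ($s{\left(S \right)} = 4 \cdot 5 = 20$)
$\frac{22 + 474}{304 + s{\left(\frac{10}{11} - \frac{7}{-4} \right)}} = \frac{22 + 474}{304 + 20} = \frac{496}{324} = 496 \cdot \frac{1}{324} = \frac{124}{81}$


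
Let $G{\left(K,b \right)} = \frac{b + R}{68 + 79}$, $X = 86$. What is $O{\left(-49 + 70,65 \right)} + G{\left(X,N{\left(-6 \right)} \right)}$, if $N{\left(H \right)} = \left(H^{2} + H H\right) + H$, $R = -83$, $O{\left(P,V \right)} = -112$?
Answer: $- \frac{16481}{147} \approx -112.12$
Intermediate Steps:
$N{\left(H \right)} = H + 2 H^{2}$ ($N{\left(H \right)} = \left(H^{2} + H^{2}\right) + H = 2 H^{2} + H = H + 2 H^{2}$)
$G{\left(K,b \right)} = - \frac{83}{147} + \frac{b}{147}$ ($G{\left(K,b \right)} = \frac{b - 83}{68 + 79} = \frac{-83 + b}{147} = \left(-83 + b\right) \frac{1}{147} = - \frac{83}{147} + \frac{b}{147}$)
$O{\left(-49 + 70,65 \right)} + G{\left(X,N{\left(-6 \right)} \right)} = -112 - \left(\frac{83}{147} - \frac{\left(-6\right) \left(1 + 2 \left(-6\right)\right)}{147}\right) = -112 - \left(\frac{83}{147} - \frac{\left(-6\right) \left(1 - 12\right)}{147}\right) = -112 - \left(\frac{83}{147} - \frac{\left(-6\right) \left(-11\right)}{147}\right) = -112 + \left(- \frac{83}{147} + \frac{1}{147} \cdot 66\right) = -112 + \left(- \frac{83}{147} + \frac{22}{49}\right) = -112 - \frac{17}{147} = - \frac{16481}{147}$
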